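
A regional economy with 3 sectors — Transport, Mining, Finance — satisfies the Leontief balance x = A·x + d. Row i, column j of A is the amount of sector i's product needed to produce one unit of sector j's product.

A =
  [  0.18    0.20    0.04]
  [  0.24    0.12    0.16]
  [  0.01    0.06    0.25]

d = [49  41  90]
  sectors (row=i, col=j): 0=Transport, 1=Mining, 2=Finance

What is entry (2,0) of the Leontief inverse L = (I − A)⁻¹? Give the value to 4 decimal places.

L[2,0] = 0.0468

Form M = I − A:
  [  0.82   -0.20   -0.04]
  [ -0.24    0.88   -0.16]
  [ -0.01   -0.06    0.75]
Leontief inverse L = M⁻¹:
  [  1.3111    0.3072    0.1355]
  [  0.3661    1.2389    0.2838]
  [  0.0468    0.1032    1.3578]
Total output x = L · d:
  x_0 = 1.3111·49 + 0.3072·41 + 0.1355·90 = 89.0300
  x_1 = 0.3661·49 + 1.2389·41 + 0.2838·90 = 94.2771
  x_2 = 0.0468·49 + 0.1032·41 + 1.3578·90 = 128.7292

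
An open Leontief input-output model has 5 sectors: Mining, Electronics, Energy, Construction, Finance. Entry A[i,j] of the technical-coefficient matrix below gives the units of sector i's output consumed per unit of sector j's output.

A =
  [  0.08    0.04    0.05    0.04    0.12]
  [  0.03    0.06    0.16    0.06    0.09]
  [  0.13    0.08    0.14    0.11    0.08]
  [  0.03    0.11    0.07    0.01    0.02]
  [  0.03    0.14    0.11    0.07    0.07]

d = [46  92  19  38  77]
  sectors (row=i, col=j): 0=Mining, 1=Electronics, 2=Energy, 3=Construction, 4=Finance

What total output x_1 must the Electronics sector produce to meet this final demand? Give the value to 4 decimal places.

126.3426

Form M = I − A:
  [  0.92   -0.04   -0.05   -0.04   -0.12]
  [ -0.03    0.94   -0.16   -0.06   -0.09]
  [ -0.13   -0.08    0.86   -0.11   -0.08]
  [ -0.03   -0.11   -0.07    0.99   -0.02]
  [ -0.03   -0.14   -0.11   -0.07    0.93]
Leontief inverse L = M⁻¹:
  [  1.1129    0.0895    0.1082    0.0740    0.1632]
  [  0.0786    1.1213    0.2401    0.1078    0.1416]
  [  0.1898    0.1547    1.2351    0.1648    0.1493]
  [  0.0574    0.1423    0.1212    1.0383    0.0539]
  [  0.0745    0.2007    0.1948    0.1163    1.1236]
Total output x = L · d:
  x_0 = 1.1129·46 + 0.0895·92 + 0.1082·19 + 0.0740·38 + 0.1632·77 = 76.8609
  x_1 = 0.0786·46 + 1.1213·92 + 0.2401·19 + 0.1078·38 + 0.1416·77 = 126.3426
  x_2 = 0.1898·46 + 0.1547·92 + 1.2351·19 + 0.1648·38 + 0.1493·77 = 64.1887
  x_3 = 0.0574·46 + 0.1423·92 + 0.1212·19 + 1.0383·38 + 0.0539·77 = 61.6437
  x_4 = 0.0745·46 + 0.2007·92 + 0.1948·19 + 0.1163·38 + 1.1236·77 = 116.5264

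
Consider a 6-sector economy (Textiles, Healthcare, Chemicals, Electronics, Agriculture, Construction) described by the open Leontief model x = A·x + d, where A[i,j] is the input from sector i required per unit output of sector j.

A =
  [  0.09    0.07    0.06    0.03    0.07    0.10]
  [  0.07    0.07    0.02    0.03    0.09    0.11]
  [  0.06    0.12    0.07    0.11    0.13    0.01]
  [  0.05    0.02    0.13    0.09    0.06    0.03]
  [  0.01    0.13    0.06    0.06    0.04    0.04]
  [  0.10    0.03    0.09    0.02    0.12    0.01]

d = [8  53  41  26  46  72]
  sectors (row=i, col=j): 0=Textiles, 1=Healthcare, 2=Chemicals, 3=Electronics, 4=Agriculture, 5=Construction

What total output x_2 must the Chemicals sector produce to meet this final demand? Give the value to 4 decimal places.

73.9552

Form M = I − A:
  [  0.91   -0.07   -0.06   -0.03   -0.07   -0.10]
  [ -0.07    0.93   -0.02   -0.03   -0.09   -0.11]
  [ -0.06   -0.12    0.93   -0.11   -0.13   -0.01]
  [ -0.05   -0.02   -0.13    0.91   -0.06   -0.03]
  [ -0.01   -0.13   -0.06   -0.06    0.96   -0.04]
  [ -0.10   -0.03   -0.09   -0.02   -0.12    0.99]
Leontief inverse L = M⁻¹:
  [  1.1355    0.1232    0.1068    0.0660    0.1300    0.1367]
  [  0.1108    1.1177    0.0628    0.0607    0.1431    0.1436]
  [  0.1055    0.1857    1.1263    0.1598    0.1945    0.0554]
  [  0.0873    0.0720    0.1788    1.1346    0.1155    0.0577]
  [  0.0445    0.1723    0.0966    0.0922    1.0888    0.0714]
  [  0.1348    0.0855    0.1304    0.0571    0.1695    1.0431]
Total output x = L · d:
  x_0 = 1.1355·8 + 0.1232·53 + 0.1068·41 + 0.0660·26 + 0.1300·46 + 0.1367·72 = 37.5332
  x_1 = 0.1108·8 + 1.1177·53 + 0.0628·41 + 0.0607·26 + 0.1431·46 + 0.1436·72 = 81.1992
  x_2 = 0.1055·8 + 0.1857·53 + 1.1263·41 + 0.1598·26 + 0.1945·46 + 0.0554·72 = 73.9552
  x_3 = 0.0873·8 + 0.0720·53 + 0.1788·41 + 1.1346·26 + 0.1155·46 + 0.0577·72 = 50.8127
  x_4 = 0.0445·8 + 0.1723·53 + 0.0966·41 + 0.0922·26 + 1.0888·46 + 0.0714·72 = 71.0740
  x_5 = 0.1348·8 + 0.0855·53 + 0.1304·41 + 0.0571·26 + 0.1695·46 + 1.0431·72 = 95.3438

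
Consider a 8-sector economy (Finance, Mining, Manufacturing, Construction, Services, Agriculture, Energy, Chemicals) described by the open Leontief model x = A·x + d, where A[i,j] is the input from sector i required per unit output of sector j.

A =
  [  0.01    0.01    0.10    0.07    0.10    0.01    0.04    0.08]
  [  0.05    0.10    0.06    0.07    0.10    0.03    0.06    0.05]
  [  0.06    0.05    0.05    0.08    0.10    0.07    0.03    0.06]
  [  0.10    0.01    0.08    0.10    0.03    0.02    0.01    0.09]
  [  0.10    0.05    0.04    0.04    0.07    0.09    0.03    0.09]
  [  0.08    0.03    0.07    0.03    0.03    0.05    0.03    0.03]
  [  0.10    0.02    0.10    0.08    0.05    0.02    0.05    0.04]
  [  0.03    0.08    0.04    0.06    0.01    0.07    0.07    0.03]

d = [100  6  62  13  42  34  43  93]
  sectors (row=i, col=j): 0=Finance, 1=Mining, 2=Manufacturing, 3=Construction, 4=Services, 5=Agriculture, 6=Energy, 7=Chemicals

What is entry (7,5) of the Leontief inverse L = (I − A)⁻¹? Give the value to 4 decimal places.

Form M = I − A:
  [  0.99   -0.01   -0.10   -0.07   -0.10   -0.01   -0.04   -0.08]
  [ -0.05    0.90   -0.06   -0.07   -0.10   -0.03   -0.06   -0.05]
  [ -0.06   -0.05    0.95   -0.08   -0.10   -0.07   -0.03   -0.06]
  [ -0.10   -0.01   -0.08    0.90   -0.03   -0.02   -0.01   -0.09]
  [ -0.10   -0.05   -0.04   -0.04    0.93   -0.09   -0.03   -0.09]
  [ -0.08   -0.03   -0.07   -0.03   -0.03    0.95   -0.03   -0.03]
  [ -0.10   -0.02   -0.10   -0.08   -0.05   -0.02    0.95   -0.04]
  [ -0.03   -0.08   -0.04   -0.06   -0.01   -0.07   -0.07    0.97]
Leontief inverse L = M⁻¹:
  [  1.0633    0.0441    0.1475    0.1221    0.1456    0.0507    0.0692    0.1284]
  [  0.1144    1.1441    0.1229    0.1345    0.1617    0.0747    0.0979    0.1098]
  [  0.1205    0.0887    1.1091    0.1390    0.1546    0.1133    0.0642    0.1165]
  [  0.1474    0.0414    0.1329    1.1558    0.0773    0.0555    0.0397    0.1403]
  [  0.1560    0.0896    0.1006    0.0980    1.1251    0.1325    0.0668    0.1440]
  [  0.1189    0.0557    0.1132    0.0722    0.0717    1.0785    0.0542    0.0686]
  [  0.1534    0.0521    0.1575    0.1389    0.1045    0.0574    1.0809    0.0940]
  [  0.0777    0.1106    0.0892    0.1083    0.0533    0.0992    0.0979    1.0707]
Total output x = L · d:
  x_0 = 1.0633·100 + 0.0441·6 + 0.1475·62 + 0.1221·13 + 0.1456·42 + 0.0507·34 + 0.0692·43 + 0.1284·93 = 140.0804
  x_1 = 0.1144·100 + 1.1441·6 + 0.1229·62 + 0.1345·13 + 0.1617·42 + 0.0747·34 + 0.0979·43 + 0.1098·93 = 51.4328
  x_2 = 0.1205·100 + 0.0887·6 + 1.1091·62 + 0.1390·13 + 0.1546·42 + 0.1133·34 + 0.0642·43 + 0.1165·93 = 107.0996
  x_3 = 0.1474·100 + 0.0414·6 + 0.1329·62 + 1.1558·13 + 0.0773·42 + 0.0555·34 + 0.0397·43 + 0.1403·93 = 58.1429
  x_4 = 0.1560·100 + 0.0896·6 + 0.1006·62 + 0.0980·13 + 1.1251·42 + 0.1325·34 + 0.0668·43 + 0.1440·93 = 91.6704
  x_5 = 0.1189·100 + 0.0557·6 + 0.1132·62 + 0.0722·13 + 0.0717·42 + 1.0785·34 + 0.0542·43 + 0.0686·93 = 68.5760
  x_6 = 0.1534·100 + 0.0521·6 + 0.1575·62 + 0.1389·13 + 0.1045·42 + 0.0574·34 + 1.0809·43 + 0.0940·93 = 88.7828
  x_7 = 0.0777·100 + 0.1106·6 + 0.0892·62 + 0.1083·13 + 0.0533·42 + 0.0992·34 + 0.0979·43 + 1.0707·93 = 124.7643

L[7,5] = 0.0992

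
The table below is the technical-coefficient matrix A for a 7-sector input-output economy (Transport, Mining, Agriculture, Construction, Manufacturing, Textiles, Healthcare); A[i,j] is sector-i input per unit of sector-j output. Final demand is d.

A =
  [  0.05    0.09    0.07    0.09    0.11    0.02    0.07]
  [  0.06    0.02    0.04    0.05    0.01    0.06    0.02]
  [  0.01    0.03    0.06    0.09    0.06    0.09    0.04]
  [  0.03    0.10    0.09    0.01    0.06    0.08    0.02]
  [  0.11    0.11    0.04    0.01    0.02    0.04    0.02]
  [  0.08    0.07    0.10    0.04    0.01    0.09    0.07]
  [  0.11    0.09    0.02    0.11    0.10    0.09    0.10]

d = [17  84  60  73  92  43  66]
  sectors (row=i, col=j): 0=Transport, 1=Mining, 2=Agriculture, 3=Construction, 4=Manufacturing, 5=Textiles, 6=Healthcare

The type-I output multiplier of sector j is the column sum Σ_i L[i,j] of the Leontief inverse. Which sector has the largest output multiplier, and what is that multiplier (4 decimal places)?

Mining (1.8647)

Form M = I − A:
  [  0.95   -0.09   -0.07   -0.09   -0.11   -0.02   -0.07]
  [ -0.06    0.98   -0.04   -0.05   -0.01   -0.06   -0.02]
  [ -0.01   -0.03    0.94   -0.09   -0.06   -0.09   -0.04]
  [ -0.03   -0.10   -0.09    0.99   -0.06   -0.08   -0.02]
  [ -0.11   -0.11   -0.04   -0.01    0.98   -0.04   -0.02]
  [ -0.08   -0.07   -0.10   -0.04   -0.01    0.91   -0.07]
  [ -0.11   -0.09   -0.02   -0.11   -0.10   -0.09    0.90]
Leontief inverse L = M⁻¹:
  [  1.1040    0.1511    0.1183    0.1352    0.1526    0.0751    0.1067]
  [  0.0862    1.0526    0.0705    0.0762    0.0347    0.0907    0.0428]
  [  0.0504    0.0772    1.1025    0.1229    0.0900    0.1369    0.0700]
  [  0.0696    0.1404    0.1294    1.0466    0.0875    0.1243    0.0492]
  [  0.1453    0.1482    0.0754    0.0466    1.0514    0.0755    0.0482]
  [  0.1279    0.1237    0.1501    0.0908    0.0535    1.1461    0.1117]
  [  0.1821    0.1714    0.0852    0.1690    0.1570    0.1595    1.1525]
Total output x = L · d:
  x_0 = 1.1040·17 + 0.1511·84 + 0.1183·60 + 0.1352·73 + 0.1526·92 + 0.0751·43 + 0.1067·66 = 72.7470
  x_1 = 0.0862·17 + 1.0526·84 + 0.0705·60 + 0.0762·73 + 0.0347·92 + 0.0907·43 + 0.0428·66 = 109.5888
  x_2 = 0.0504·17 + 0.0772·84 + 1.1025·60 + 0.1229·73 + 0.0900·92 + 0.1369·43 + 0.0700·66 = 101.2634
  x_3 = 0.0696·17 + 0.1404·84 + 0.1294·60 + 1.0466·73 + 0.0875·92 + 0.1243·43 + 0.0492·66 = 113.7809
  x_4 = 0.1453·17 + 0.1482·84 + 0.0754·60 + 0.0466·73 + 1.0514·92 + 0.0755·43 + 0.0482·66 = 126.0025
  x_5 = 0.1279·17 + 0.1237·84 + 0.1501·60 + 0.0908·73 + 0.0535·92 + 1.1461·43 + 0.1117·66 = 89.7701
  x_6 = 0.1821·17 + 0.1714·84 + 0.0852·60 + 0.1690·73 + 0.1570·92 + 0.1595·43 + 1.1525·66 = 132.3176
Output multipliers (column sums of L):
  Transport: 1.7656
  Mining: 1.8647
  Agriculture: 1.7314
  Construction: 1.6874
  Manufacturing: 1.6267
  Textiles: 1.8081
  Healthcare: 1.5811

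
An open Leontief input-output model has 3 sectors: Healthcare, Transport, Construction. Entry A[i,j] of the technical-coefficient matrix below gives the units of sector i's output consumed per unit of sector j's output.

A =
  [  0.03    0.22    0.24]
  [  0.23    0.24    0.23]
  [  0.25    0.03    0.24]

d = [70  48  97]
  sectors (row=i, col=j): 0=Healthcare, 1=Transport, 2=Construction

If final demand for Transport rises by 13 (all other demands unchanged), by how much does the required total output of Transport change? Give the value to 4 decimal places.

19.3393

Form M = I − A:
  [  0.97   -0.22   -0.24]
  [ -0.23    0.76   -0.23]
  [ -0.25   -0.03    0.76]
Leontief inverse L = M⁻¹:
  [  1.2537    0.3831    0.5118]
  [  0.5103    1.4876    0.6114]
  [  0.4325    0.1847    1.5083]
Total output x = L · d:
  x_0 = 1.2537·70 + 0.3831·48 + 0.5118·97 = 155.7965
  x_1 = 0.5103·70 + 1.4876·48 + 0.6114·97 = 166.4299
  x_2 = 0.4325·70 + 0.1847·48 + 1.5083·97 = 185.4500
Δx_1 = L[1,1] · Δd_1 = 1.4876 · 13 = 19.3393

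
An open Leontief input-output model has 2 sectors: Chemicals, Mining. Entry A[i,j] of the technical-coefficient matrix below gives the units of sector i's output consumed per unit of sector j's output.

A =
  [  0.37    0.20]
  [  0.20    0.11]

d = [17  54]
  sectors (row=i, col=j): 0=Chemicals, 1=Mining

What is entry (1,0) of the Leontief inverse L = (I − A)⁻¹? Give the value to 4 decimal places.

Form M = I − A:
  [  0.63   -0.20]
  [ -0.20    0.89]
Leontief inverse L = M⁻¹:
  [  1.7092    0.3841]
  [  0.3841    1.2099]
Total output x = L · d:
  x_0 = 1.7092·17 + 0.3841·54 = 49.7983
  x_1 = 0.3841·17 + 1.2099·54 = 71.8648

L[1,0] = 0.3841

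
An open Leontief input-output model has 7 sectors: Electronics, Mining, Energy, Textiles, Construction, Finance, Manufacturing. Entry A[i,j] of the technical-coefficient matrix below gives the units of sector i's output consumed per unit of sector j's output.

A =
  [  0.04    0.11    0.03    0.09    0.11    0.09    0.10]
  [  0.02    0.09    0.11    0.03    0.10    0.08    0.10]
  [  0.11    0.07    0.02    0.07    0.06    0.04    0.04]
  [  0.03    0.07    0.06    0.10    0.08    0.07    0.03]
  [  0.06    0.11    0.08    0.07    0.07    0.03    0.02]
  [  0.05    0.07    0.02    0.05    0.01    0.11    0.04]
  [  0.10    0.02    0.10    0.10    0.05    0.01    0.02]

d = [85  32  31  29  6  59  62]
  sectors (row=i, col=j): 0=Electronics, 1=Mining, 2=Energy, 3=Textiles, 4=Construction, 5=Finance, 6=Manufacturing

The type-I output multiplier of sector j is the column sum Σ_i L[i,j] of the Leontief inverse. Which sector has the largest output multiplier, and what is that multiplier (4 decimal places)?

Form M = I − A:
  [  0.96   -0.11   -0.03   -0.09   -0.11   -0.09   -0.10]
  [ -0.02    0.91   -0.11   -0.03   -0.10   -0.08   -0.10]
  [ -0.11   -0.07    0.98   -0.07   -0.06   -0.04   -0.04]
  [ -0.03   -0.07   -0.06    0.90   -0.08   -0.07   -0.03]
  [ -0.06   -0.11   -0.08   -0.07    0.93   -0.03   -0.02]
  [ -0.05   -0.07   -0.02   -0.05   -0.01    0.89   -0.04]
  [ -0.10   -0.02   -0.10   -0.10   -0.05   -0.01    0.98]
Leontief inverse L = M⁻¹:
  [  1.0968    0.1895    0.0980    0.1628    0.1801    0.1529    0.1502]
  [  0.0790    1.1621    0.1696    0.0961    0.1628    0.1348    0.1453]
  [  0.1495    0.1327    1.0674    0.1256    0.1170    0.0898    0.0823]
  [  0.0731    0.1331    0.1084    1.1560    0.1344    0.1205    0.0685]
  [  0.1042    0.1767    0.1312    0.1261    1.1302    0.0810    0.0642]
  [  0.0829    0.1181    0.0567    0.0929    0.0505    1.1550    0.0738]
  [  0.1424    0.0804    0.1407    0.1567    0.1055    0.0557    1.0581]
Total output x = L · d:
  x_0 = 1.0968·85 + 0.1895·32 + 0.0980·31 + 0.1628·29 + 0.1801·6 + 0.1529·59 + 0.1502·62 = 126.4602
  x_1 = 0.0790·85 + 1.1621·32 + 0.1696·31 + 0.0961·29 + 0.1628·6 + 0.1348·59 + 0.1453·62 = 69.8842
  x_2 = 0.1495·85 + 0.1327·32 + 1.0674·31 + 0.1256·29 + 0.1170·6 + 0.0898·59 + 0.0823·62 = 64.7881
  x_3 = 0.0731·85 + 0.1331·32 + 0.1084·31 + 1.1560·29 + 0.1344·6 + 0.1205·59 + 0.0685·62 = 59.5220
  x_4 = 0.1042·85 + 0.1767·32 + 0.1312·31 + 0.1261·29 + 1.1302·6 + 0.0810·59 + 0.0642·62 = 37.7803
  x_5 = 0.0829·85 + 0.1181·32 + 0.0567·31 + 0.0929·29 + 0.0505·6 + 1.1550·59 + 0.0738·62 = 88.3022
  x_6 = 0.1424·85 + 0.0804·32 + 0.1407·31 + 0.1567·29 + 0.1055·6 + 0.0557·59 + 1.0581·62 = 93.1089
Output multipliers (column sums of L):
  Electronics: 1.7279
  Mining: 1.9926
  Energy: 1.7719
  Textiles: 1.9163
  Construction: 1.8806
  Finance: 1.7896
  Manufacturing: 1.6425

Mining (1.9926)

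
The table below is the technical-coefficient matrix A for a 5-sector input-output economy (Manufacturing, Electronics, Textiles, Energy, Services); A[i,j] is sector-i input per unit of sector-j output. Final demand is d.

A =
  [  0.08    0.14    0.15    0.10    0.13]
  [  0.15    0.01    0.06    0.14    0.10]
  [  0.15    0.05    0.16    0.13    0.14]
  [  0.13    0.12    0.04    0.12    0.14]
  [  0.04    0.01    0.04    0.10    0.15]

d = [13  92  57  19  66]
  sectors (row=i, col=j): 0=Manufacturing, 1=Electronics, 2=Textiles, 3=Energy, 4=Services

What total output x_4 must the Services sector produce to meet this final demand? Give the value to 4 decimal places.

Form M = I − A:
  [  0.92   -0.14   -0.15   -0.10   -0.13]
  [ -0.15    0.99   -0.06   -0.14   -0.10]
  [ -0.15   -0.05    0.84   -0.13   -0.14]
  [ -0.13   -0.12   -0.04    0.88   -0.14]
  [ -0.04   -0.01   -0.04   -0.10    0.85]
Leontief inverse L = M⁻¹:
  [  1.2114    0.2168    0.2574    0.2435    0.2933]
  [  0.2453    1.0844    0.1440    0.2478    0.2296]
  [  0.2853    0.1422    1.2800    0.2802    0.3173]
  [  0.2416    0.1947    0.1301    1.2466    0.2866]
  [  0.1017    0.0526    0.0893    0.1742    1.2416]
Total output x = L · d:
  x_0 = 1.2114·13 + 0.2168·92 + 0.2574·57 + 0.2435·19 + 0.2933·66 = 74.3460
  x_1 = 0.2453·13 + 1.0844·92 + 0.1440·57 + 0.2478·19 + 0.2296·66 = 131.0233
  x_2 = 0.2853·13 + 0.1422·92 + 1.2800·57 + 0.2802·19 + 0.3173·66 = 116.0154
  x_3 = 0.2416·13 + 0.1947·92 + 0.1301·57 + 1.2466·19 + 0.2866·66 = 71.0676
  x_4 = 0.1017·13 + 0.0526·92 + 0.0893·57 + 0.1742·19 + 1.2416·66 = 96.5076

96.5076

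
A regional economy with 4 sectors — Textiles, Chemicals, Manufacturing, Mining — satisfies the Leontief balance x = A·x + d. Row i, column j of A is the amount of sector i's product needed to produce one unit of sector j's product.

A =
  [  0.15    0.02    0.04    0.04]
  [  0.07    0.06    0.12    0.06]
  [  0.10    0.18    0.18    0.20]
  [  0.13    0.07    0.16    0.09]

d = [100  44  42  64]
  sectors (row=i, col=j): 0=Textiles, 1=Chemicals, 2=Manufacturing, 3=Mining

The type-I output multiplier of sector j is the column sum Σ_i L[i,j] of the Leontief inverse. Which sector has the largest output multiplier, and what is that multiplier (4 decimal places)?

Manufacturing (1.8690)

Form M = I − A:
  [  0.85   -0.02   -0.04   -0.04]
  [ -0.07    0.94   -0.12   -0.06]
  [ -0.10   -0.18    0.82   -0.20]
  [ -0.13   -0.07   -0.16    0.91]
Leontief inverse L = M⁻¹:
  [  1.2009    0.0463    0.0797    0.0733]
  [  0.1329    1.1127    0.1931    0.1216]
  [  0.2298    0.2846    1.3353    0.3223]
  [  0.2222    0.1422    0.2610    1.1754]
Total output x = L · d:
  x_0 = 1.2009·100 + 0.0463·44 + 0.0797·42 + 0.0733·64 = 130.1625
  x_1 = 0.1329·100 + 1.1127·44 + 0.1931·42 + 0.1216·64 = 78.1457
  x_2 = 0.2298·100 + 0.2846·44 + 1.3353·42 + 0.3223·64 = 112.2141
  x_3 = 0.2222·100 + 0.1422·44 + 0.2610·42 + 1.1754·64 = 114.6655
Output multipliers (column sums of L):
  Textiles: 1.7858
  Chemicals: 1.5858
  Manufacturing: 1.8690
  Mining: 1.6927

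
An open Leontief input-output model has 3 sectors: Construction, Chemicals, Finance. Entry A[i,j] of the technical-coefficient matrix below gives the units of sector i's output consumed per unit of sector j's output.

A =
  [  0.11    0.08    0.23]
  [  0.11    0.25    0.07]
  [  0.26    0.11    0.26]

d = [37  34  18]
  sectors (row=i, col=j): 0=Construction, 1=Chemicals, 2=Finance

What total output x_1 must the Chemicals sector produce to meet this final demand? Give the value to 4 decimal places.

59.3776

Form M = I − A:
  [  0.89   -0.08   -0.23]
  [ -0.11    0.75   -0.07]
  [ -0.26   -0.11    0.74]
Leontief inverse L = M⁻¹:
  [  1.2684    0.1958    0.4128]
  [  0.2308    1.3877    0.2030]
  [  0.4800    0.2751    1.5265]
Total output x = L · d:
  x_0 = 1.2684·37 + 0.1958·34 + 0.4128·18 = 61.0177
  x_1 = 0.2308·37 + 1.3877·34 + 0.2030·18 = 59.3776
  x_2 = 0.4800·37 + 0.2751·34 + 1.5265·18 = 54.5894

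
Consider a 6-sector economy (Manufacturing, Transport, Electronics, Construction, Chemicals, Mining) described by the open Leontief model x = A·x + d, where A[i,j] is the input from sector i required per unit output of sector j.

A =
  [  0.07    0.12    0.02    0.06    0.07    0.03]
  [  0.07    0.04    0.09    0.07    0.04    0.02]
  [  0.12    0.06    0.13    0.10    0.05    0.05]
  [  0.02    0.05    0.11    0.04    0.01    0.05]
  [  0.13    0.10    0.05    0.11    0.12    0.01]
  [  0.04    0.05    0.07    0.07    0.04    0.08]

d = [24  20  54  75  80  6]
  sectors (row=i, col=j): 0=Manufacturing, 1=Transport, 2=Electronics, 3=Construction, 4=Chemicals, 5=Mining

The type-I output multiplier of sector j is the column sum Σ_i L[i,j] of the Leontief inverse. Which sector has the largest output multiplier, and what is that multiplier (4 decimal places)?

Electronics (1.7845)

Form M = I − A:
  [  0.93   -0.12   -0.02   -0.06   -0.07   -0.03]
  [ -0.07    0.96   -0.09   -0.07   -0.04   -0.02]
  [ -0.12   -0.06    0.87   -0.10   -0.05   -0.05]
  [ -0.02   -0.05   -0.11    0.96   -0.01   -0.05]
  [ -0.13   -0.10   -0.05   -0.11    0.88   -0.01]
  [ -0.04   -0.05   -0.07   -0.07   -0.04    0.92]
Leontief inverse L = M⁻¹:
  [  1.1148    0.1622    0.0655    0.1038    0.1032    0.0502]
  [  0.1125    1.0793    0.1355    0.1107    0.0688    0.0413]
  [  0.1839    0.1205    1.1987    0.1620    0.0939    0.0836]
  [  0.0564    0.0797    0.1531    1.0758    0.0323    0.0707]
  [  0.1959    0.1644    0.1137    0.1729    1.1696    0.0382]
  [  0.0814    0.0881    0.1180    0.1122    0.0687    1.1048]
Total output x = L · d:
  x_0 = 1.1148·24 + 0.1622·20 + 0.0655·54 + 0.1038·75 + 0.1032·80 + 0.0502·6 = 49.8811
  x_1 = 0.1125·24 + 1.0793·20 + 0.1355·54 + 0.1107·75 + 0.0688·80 + 0.0413·6 = 45.6641
  x_2 = 0.1839·24 + 0.1205·20 + 1.1987·54 + 0.1620·75 + 0.0939·80 + 0.0836·6 = 91.7150
  x_3 = 0.0564·24 + 0.0797·20 + 0.1531·54 + 1.0758·75 + 0.0323·80 + 0.0707·6 = 94.9060
  x_4 = 0.1959·24 + 0.1644·20 + 0.1137·54 + 0.1729·75 + 1.1696·80 + 0.0382·6 = 120.8894
  x_5 = 0.0814·24 + 0.0881·20 + 0.1180·54 + 0.1122·75 + 0.0687·80 + 1.1048·6 = 30.6277
Output multipliers (column sums of L):
  Manufacturing: 1.7449
  Transport: 1.6942
  Electronics: 1.7845
  Construction: 1.7375
  Chemicals: 1.5364
  Mining: 1.3888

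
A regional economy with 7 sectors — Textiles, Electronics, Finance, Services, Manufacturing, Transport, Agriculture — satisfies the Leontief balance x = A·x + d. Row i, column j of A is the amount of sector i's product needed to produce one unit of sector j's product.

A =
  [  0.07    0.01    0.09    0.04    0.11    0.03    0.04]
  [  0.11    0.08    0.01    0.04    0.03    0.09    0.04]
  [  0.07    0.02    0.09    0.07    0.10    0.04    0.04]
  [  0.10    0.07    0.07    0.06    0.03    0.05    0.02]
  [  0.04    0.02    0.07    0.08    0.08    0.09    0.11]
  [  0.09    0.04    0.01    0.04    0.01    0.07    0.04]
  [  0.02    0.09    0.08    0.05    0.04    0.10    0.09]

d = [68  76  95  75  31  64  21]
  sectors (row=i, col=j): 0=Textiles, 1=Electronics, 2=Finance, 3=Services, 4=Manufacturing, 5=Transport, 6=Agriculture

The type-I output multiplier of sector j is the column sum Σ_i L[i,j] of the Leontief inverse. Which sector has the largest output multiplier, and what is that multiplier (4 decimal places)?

Form M = I − A:
  [  0.93   -0.01   -0.09   -0.04   -0.11   -0.03   -0.04]
  [ -0.11    0.92   -0.01   -0.04   -0.03   -0.09   -0.04]
  [ -0.07   -0.02    0.91   -0.07   -0.10   -0.04   -0.04]
  [ -0.10   -0.07   -0.07    0.94   -0.03   -0.05   -0.02]
  [ -0.04   -0.02   -0.07   -0.08    0.92   -0.09   -0.11]
  [ -0.09   -0.04   -0.01   -0.04   -0.01    0.93   -0.04]
  [ -0.02   -0.09   -0.08   -0.05   -0.04   -0.10    0.91]
Leontief inverse L = M⁻¹:
  [  1.1139    0.0356    0.1366    0.0798    0.1561    0.0733    0.0804]
  [  0.1599    1.1097    0.0467    0.0728    0.0674    0.1329    0.0734]
  [  0.1203    0.0497    1.1395    0.1127    0.1480    0.0869    0.0818]
  [  0.1508    0.0981    0.1115    1.0955    0.0723    0.0907    0.0526]
  [  0.0958    0.0596    0.1219    0.1262    1.1262    0.1468    0.1575]
  [  0.1268    0.0621    0.0389    0.0645    0.0383    1.1012    0.0645]
  [  0.0773    0.1297    0.1236    0.0917    0.0808    0.1548    1.1320]
Total output x = L · d:
  x_0 = 1.1139·68 + 0.0356·76 + 0.1366·95 + 0.0798·75 + 0.1561·31 + 0.0733·64 + 0.0804·21 = 108.6193
  x_1 = 0.1599·68 + 1.1097·76 + 0.0467·95 + 0.0728·75 + 0.0674·31 + 0.1329·64 + 0.0734·21 = 117.2459
  x_2 = 0.1203·68 + 0.0497·76 + 1.1395·95 + 0.1127·75 + 0.1480·31 + 0.0869·64 + 0.0818·21 = 140.5322
  x_3 = 0.1508·68 + 0.0981·76 + 0.1115·95 + 1.0955·75 + 0.0723·31 + 0.0907·64 + 0.0526·21 = 119.6175
  x_4 = 0.0958·68 + 0.0596·76 + 0.1219·95 + 0.1262·75 + 1.1262·31 + 0.1468·64 + 0.1575·21 = 79.7039
  x_5 = 0.1268·68 + 0.0621·76 + 0.0389·95 + 0.0645·75 + 0.0383·31 + 1.1012·64 + 0.0645·21 = 94.8918
  x_6 = 0.0773·68 + 0.1297·76 + 0.1236·95 + 0.0917·75 + 0.0808·31 + 0.1548·64 + 1.1320·21 = 69.9179
Output multipliers (column sums of L):
  Textiles: 1.8449
  Electronics: 1.5444
  Finance: 1.7187
  Services: 1.6432
  Manufacturing: 1.6891
  Transport: 1.7866
  Agriculture: 1.6422

Textiles (1.8449)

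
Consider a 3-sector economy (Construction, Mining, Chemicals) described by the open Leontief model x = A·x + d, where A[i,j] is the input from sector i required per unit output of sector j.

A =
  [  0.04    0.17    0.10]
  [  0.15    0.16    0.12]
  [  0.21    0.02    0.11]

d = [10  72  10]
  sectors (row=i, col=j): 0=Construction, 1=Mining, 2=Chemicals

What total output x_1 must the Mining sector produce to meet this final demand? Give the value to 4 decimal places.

Form M = I − A:
  [  0.96   -0.17   -0.10]
  [ -0.15    0.84   -0.12]
  [ -0.21   -0.02    0.89]
Leontief inverse L = M⁻¹:
  [  1.1115    0.2286    0.1557]
  [  0.2367    1.2430    0.1942]
  [  0.2676    0.0819    1.1647]
Total output x = L · d:
  x_0 = 1.1115·10 + 0.2286·72 + 0.1557·10 = 29.1341
  x_1 = 0.2367·10 + 1.2430·72 + 0.1942·10 = 93.8051
  x_2 = 0.2676·10 + 0.0819·72 + 1.1647·10 = 20.2183

93.8051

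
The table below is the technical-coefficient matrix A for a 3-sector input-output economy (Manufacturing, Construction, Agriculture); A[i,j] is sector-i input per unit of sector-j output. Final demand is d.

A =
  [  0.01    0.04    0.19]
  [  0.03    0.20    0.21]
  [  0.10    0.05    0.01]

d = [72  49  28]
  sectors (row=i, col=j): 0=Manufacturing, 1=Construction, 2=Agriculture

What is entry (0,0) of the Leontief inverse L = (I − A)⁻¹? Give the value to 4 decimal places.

Form M = I − A:
  [  0.99   -0.04   -0.19]
  [ -0.03    0.80   -0.21]
  [ -0.10   -0.05    0.99]
Leontief inverse L = M⁻¹:
  [  1.0335    0.0649    0.2121]
  [  0.0670    1.2710    0.2825]
  [  0.1078    0.0708    1.0458]
Total output x = L · d:
  x_0 = 1.0335·72 + 0.0649·49 + 0.2121·28 = 83.5327
  x_1 = 0.0670·72 + 1.2710·49 + 0.2825·28 = 75.0161
  x_2 = 0.1078·72 + 0.0708·49 + 1.0458·28 = 40.5092

L[0,0] = 1.0335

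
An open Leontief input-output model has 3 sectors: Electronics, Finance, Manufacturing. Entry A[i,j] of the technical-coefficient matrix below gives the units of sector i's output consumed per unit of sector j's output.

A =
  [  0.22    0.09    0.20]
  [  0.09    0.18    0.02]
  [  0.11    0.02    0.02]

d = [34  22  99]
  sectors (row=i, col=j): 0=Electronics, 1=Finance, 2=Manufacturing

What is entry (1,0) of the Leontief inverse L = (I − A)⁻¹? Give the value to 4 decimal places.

L[1,0] = 0.1507

Form M = I − A:
  [  0.78   -0.09   -0.20]
  [ -0.09    0.82   -0.02]
  [ -0.11   -0.02    0.98]
Leontief inverse L = M⁻¹:
  [  1.3388    0.1537    0.2764]
  [  0.1507    1.2374    0.0560]
  [  0.1533    0.0425    1.0526]
Total output x = L · d:
  x_0 = 1.3388·34 + 0.1537·22 + 0.2764·99 = 76.2574
  x_1 = 0.1507·34 + 1.2374·22 + 0.0560·99 = 37.8905
  x_2 = 0.1533·34 + 0.0425·22 + 1.0526·99 = 110.3532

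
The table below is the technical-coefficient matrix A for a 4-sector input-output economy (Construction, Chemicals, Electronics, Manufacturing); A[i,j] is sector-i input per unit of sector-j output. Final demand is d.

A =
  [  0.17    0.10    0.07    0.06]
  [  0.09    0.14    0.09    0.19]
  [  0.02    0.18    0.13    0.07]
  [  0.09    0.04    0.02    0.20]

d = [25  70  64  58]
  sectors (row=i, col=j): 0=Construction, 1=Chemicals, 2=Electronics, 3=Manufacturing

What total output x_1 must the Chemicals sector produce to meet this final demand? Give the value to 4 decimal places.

Form M = I − A:
  [  0.83   -0.10   -0.07   -0.06]
  [ -0.09    0.86   -0.09   -0.19]
  [ -0.02   -0.18    0.87   -0.07]
  [ -0.09   -0.04   -0.02    0.80]
Leontief inverse L = M⁻¹:
  [  1.2427    0.1767    0.1216    0.1458]
  [  0.1712    1.2285    0.1482    0.3176]
  [  0.0761    0.2653    1.1870    0.1726]
  [  0.1503    0.0879    0.0508    1.2866]
Total output x = L · d:
  x_0 = 1.2427·25 + 0.1767·70 + 0.1216·64 + 0.1458·58 = 59.6819
  x_1 = 0.1712·25 + 1.2285·70 + 0.1482·64 + 0.3176·58 = 118.1753
  x_2 = 0.0761·25 + 0.2653·70 + 1.1870·64 + 0.1726·58 = 106.4484
  x_3 = 0.1503·25 + 0.0879·70 + 0.0508·64 + 1.2866·58 = 87.7842

118.1753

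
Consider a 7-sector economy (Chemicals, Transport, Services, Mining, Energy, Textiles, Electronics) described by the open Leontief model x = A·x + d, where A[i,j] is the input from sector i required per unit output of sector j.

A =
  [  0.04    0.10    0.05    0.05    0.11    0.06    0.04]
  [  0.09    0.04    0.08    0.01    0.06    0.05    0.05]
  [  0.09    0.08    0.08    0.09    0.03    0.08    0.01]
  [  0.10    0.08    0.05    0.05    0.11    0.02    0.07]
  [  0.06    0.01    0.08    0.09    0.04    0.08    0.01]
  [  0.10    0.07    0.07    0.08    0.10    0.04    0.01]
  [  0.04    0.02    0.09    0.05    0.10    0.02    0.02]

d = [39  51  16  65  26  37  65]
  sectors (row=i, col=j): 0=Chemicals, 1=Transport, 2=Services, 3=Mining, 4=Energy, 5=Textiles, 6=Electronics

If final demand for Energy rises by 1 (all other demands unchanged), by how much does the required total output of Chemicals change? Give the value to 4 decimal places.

0.1663

Form M = I − A:
  [  0.96   -0.10   -0.05   -0.05   -0.11   -0.06   -0.04]
  [ -0.09    0.96   -0.08   -0.01   -0.06   -0.05   -0.05]
  [ -0.09   -0.08    0.92   -0.09   -0.03   -0.08   -0.01]
  [ -0.10   -0.08   -0.05    0.95   -0.11   -0.02   -0.07]
  [ -0.06   -0.01   -0.08   -0.09    0.96   -0.08   -0.01]
  [ -0.10   -0.07   -0.07   -0.08   -0.10    0.96   -0.01]
  [ -0.04   -0.02   -0.09   -0.05   -0.10   -0.02    0.98]
Leontief inverse L = M⁻¹:
  [  1.0986    0.1418    0.1057    0.0970    0.1663    0.1020    0.0628]
  [  0.1372    1.0797    0.1269    0.0518    0.1092    0.0870    0.0677]
  [  0.1535    0.1328    1.1354    0.1382    0.0938    0.1226    0.0367]
  [  0.1579    0.1256    0.1084    1.0993    0.1719    0.0646    0.0949]
  [  0.1120    0.0535    0.1246    0.1330    1.0921    0.1146    0.0304]
  [  0.1613    0.1198    0.1264    0.1304    0.1617    1.0855    0.0360]
  [  0.0845    0.0543    0.1320    0.0900    0.1411    0.0543    1.0364]
Total output x = L · d:
  x_0 = 1.0986·39 + 0.1418·51 + 0.1057·16 + 0.0970·65 + 0.1663·26 + 0.1020·37 + 0.0628·65 = 70.2571
  x_1 = 0.1372·39 + 1.0797·51 + 0.1269·16 + 0.0518·65 + 0.1092·26 + 0.0870·37 + 0.0677·65 = 76.2779
  x_2 = 0.1535·39 + 0.1328·51 + 1.1354·16 + 0.1382·65 + 0.0938·26 + 0.1226·37 + 0.0367·65 = 49.2658
  x_3 = 0.1579·39 + 0.1256·51 + 0.1084·16 + 1.0993·65 + 0.1719·26 + 0.0646·37 + 0.0949·65 = 98.7751
  x_4 = 0.1120·39 + 0.0535·51 + 0.1246·16 + 0.1330·65 + 1.0921·26 + 0.1146·37 + 0.0304·65 = 52.3421
  x_5 = 0.1613·39 + 0.1198·51 + 0.1264·16 + 0.1304·65 + 0.1617·26 + 1.0855·37 + 0.0360·65 = 69.6049
  x_6 = 0.0845·39 + 0.0543·51 + 0.1320·16 + 0.0900·65 + 0.1411·26 + 0.0543·37 + 1.0364·65 = 87.0763
Δx_0 = L[0,4] · Δd_4 = 0.1663 · 1 = 0.1663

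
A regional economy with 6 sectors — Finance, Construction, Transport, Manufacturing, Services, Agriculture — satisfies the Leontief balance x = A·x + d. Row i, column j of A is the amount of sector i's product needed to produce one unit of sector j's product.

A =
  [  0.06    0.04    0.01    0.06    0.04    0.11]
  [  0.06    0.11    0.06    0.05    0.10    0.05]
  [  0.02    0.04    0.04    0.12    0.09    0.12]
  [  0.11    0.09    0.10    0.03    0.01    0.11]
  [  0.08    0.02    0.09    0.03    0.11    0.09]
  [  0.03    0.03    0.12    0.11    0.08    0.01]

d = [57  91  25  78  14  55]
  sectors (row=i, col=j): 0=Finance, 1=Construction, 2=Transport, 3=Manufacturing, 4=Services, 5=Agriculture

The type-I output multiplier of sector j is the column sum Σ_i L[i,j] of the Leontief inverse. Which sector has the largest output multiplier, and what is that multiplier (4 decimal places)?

Form M = I − A:
  [  0.94   -0.04   -0.01   -0.06   -0.04   -0.11]
  [ -0.06    0.89   -0.06   -0.05   -0.10   -0.05]
  [ -0.02   -0.04    0.96   -0.12   -0.09   -0.12]
  [ -0.11   -0.09   -0.10    0.97   -0.01   -0.11]
  [ -0.08   -0.02   -0.09   -0.03    0.89   -0.09]
  [ -0.03   -0.03   -0.12   -0.11   -0.08    0.99]
Leontief inverse L = M⁻¹:
  [  1.0918    0.0679    0.0514    0.0966    0.0763    0.1486]
  [  0.1038    1.1502    0.1111    0.0965    0.1559    0.1080]
  [  0.0657    0.0785    1.1000    0.1685    0.1407    0.1761]
  [  0.1494    0.1304    0.1498    1.0864    0.0638    0.1679]
  [  0.1193    0.0509    0.1402    0.0800    1.1630    0.1474]
  [  0.0704    0.0650    0.1662    0.1535    0.1252    1.0698]
Total output x = L · d:
  x_0 = 1.0918·57 + 0.0679·91 + 0.0514·25 + 0.0966·78 + 0.0763·14 + 0.1486·55 = 86.4751
  x_1 = 0.1038·57 + 1.1502·91 + 0.1111·25 + 0.0965·78 + 0.1559·14 + 0.1080·55 = 129.0107
  x_2 = 0.0657·57 + 0.0785·91 + 1.1000·25 + 0.1685·78 + 0.1407·14 + 0.1761·55 = 63.1968
  x_3 = 0.1494·57 + 0.1304·91 + 0.1498·25 + 1.0864·78 + 0.0638·14 + 0.1679·55 = 119.0001
  x_4 = 0.1193·57 + 0.0509·91 + 0.1402·25 + 0.0800·78 + 1.1630·14 + 0.1474·55 = 45.5668
  x_5 = 0.0704·57 + 0.0650·91 + 0.1662·25 + 0.1535·78 + 0.1252·14 + 1.0698·55 = 86.6500
Output multipliers (column sums of L):
  Finance: 1.6005
  Construction: 1.5429
  Transport: 1.7189
  Manufacturing: 1.6816
  Services: 1.7250
  Agriculture: 1.8179

Agriculture (1.8179)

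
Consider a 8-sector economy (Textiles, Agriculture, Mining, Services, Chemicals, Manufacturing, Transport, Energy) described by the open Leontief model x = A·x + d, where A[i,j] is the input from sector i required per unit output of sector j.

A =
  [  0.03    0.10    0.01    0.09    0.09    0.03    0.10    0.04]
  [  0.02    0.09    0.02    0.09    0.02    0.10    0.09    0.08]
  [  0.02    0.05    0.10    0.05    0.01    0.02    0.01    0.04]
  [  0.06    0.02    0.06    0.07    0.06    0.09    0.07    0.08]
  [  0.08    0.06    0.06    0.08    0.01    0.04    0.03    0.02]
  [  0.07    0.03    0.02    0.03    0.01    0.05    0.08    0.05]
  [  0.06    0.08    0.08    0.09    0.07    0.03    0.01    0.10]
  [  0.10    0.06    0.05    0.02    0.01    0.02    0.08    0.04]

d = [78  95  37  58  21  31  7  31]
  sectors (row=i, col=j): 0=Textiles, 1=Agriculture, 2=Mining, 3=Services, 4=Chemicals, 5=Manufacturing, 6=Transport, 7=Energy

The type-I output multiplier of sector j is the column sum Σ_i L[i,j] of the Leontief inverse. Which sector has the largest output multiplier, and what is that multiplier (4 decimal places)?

Services (1.9195)

Form M = I − A:
  [  0.97   -0.10   -0.01   -0.09   -0.09   -0.03   -0.10   -0.04]
  [ -0.02    0.91   -0.02   -0.09   -0.02   -0.10   -0.09   -0.08]
  [ -0.02   -0.05    0.90   -0.05   -0.01   -0.02   -0.01   -0.04]
  [ -0.06   -0.02   -0.06    0.93   -0.06   -0.09   -0.07   -0.08]
  [ -0.08   -0.06   -0.06   -0.08    0.99   -0.04   -0.03   -0.02]
  [ -0.07   -0.03   -0.02   -0.03   -0.01    0.95   -0.08   -0.05]
  [ -0.06   -0.08   -0.08   -0.09   -0.07   -0.03    0.99   -0.10]
  [ -0.10   -0.06   -0.05   -0.02   -0.01   -0.02   -0.08    0.96]
Leontief inverse L = M⁻¹:
  [  1.0798    0.1554    0.0544    0.1524    0.1236    0.0781    0.1523    0.0954]
  [  0.0723    1.1439    0.0635    0.1476    0.0525    0.1478    0.1470    0.1374]
  [  0.0449    0.0800    1.1289    0.0817    0.0260    0.0451    0.0390    0.0693]
  [  0.1113    0.0725    0.1050    1.1255    0.0921    0.1305    0.1223    0.1303]
  [  0.1136    0.1017    0.0926    0.1259    1.0376    0.0754    0.0730    0.0607]
  [  0.1038    0.0696    0.0490    0.0705    0.0357    1.0780    0.1175    0.0872]
  [  0.1098    0.1350    0.1256    0.1480    0.1006    0.0754    1.0665    0.1505]
  [  0.1341    0.1071    0.0831    0.0679    0.0394    0.0520    0.1217    1.0815]
Total output x = L · d:
  x_0 = 1.0798·78 + 0.1554·95 + 0.0544·37 + 0.1524·58 + 0.1236·21 + 0.0781·31 + 0.1523·7 + 0.0954·31 = 118.8762
  x_1 = 0.0723·78 + 1.1439·95 + 0.0635·37 + 0.1476·58 + 0.0525·21 + 0.1478·31 + 0.1470·7 + 0.1374·31 = 136.1901
  x_2 = 0.0449·78 + 0.0800·95 + 1.1289·37 + 0.0817·58 + 0.0260·21 + 0.0451·31 + 0.0390·7 + 0.0693·31 = 61.9797
  x_3 = 0.1113·78 + 0.0725·95 + 0.1050·37 + 1.1255·58 + 0.0921·21 + 0.1305·31 + 0.1223·7 + 0.1303·31 = 95.6025
  x_4 = 0.1136·78 + 0.1017·95 + 0.0926·37 + 0.1259·58 + 1.0376·21 + 0.0754·31 + 0.0730·7 + 0.0607·31 = 55.7638
  x_5 = 0.1038·78 + 0.0696·95 + 0.0490·37 + 0.0705·58 + 0.0357·21 + 1.0780·31 + 0.1175·7 + 0.0872·31 = 58.3073
  x_6 = 0.1098·78 + 0.1350·95 + 0.1256·37 + 0.1480·58 + 0.1006·21 + 0.0754·31 + 1.0665·7 + 0.1505·31 = 51.2020
  x_7 = 0.1341·78 + 0.1071·95 + 0.0831·37 + 0.0679·58 + 0.0394·21 + 0.0520·31 + 0.1217·7 + 1.0815·31 = 64.4688
Output multipliers (column sums of L):
  Textiles: 1.7696
  Agriculture: 1.8651
  Mining: 1.7023
  Services: 1.9195
  Chemicals: 1.5075
  Manufacturing: 1.6822
  Transport: 1.8394
  Energy: 1.8123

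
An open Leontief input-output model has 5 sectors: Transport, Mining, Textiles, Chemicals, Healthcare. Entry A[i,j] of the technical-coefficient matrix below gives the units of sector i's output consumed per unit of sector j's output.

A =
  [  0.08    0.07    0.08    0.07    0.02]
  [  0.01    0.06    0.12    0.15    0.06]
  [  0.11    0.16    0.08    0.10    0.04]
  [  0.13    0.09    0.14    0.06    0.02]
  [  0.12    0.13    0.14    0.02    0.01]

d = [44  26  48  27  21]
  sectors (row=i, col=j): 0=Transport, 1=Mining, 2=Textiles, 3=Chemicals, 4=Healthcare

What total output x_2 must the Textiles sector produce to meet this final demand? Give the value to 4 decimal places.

76.4285

Form M = I − A:
  [  0.92   -0.07   -0.08   -0.07   -0.02]
  [ -0.01    0.94   -0.12   -0.15   -0.06]
  [ -0.11   -0.16    0.92   -0.10   -0.04]
  [ -0.13   -0.09   -0.14    0.94   -0.02]
  [ -0.12   -0.13   -0.14   -0.02    0.99]
Leontief inverse L = M⁻¹:
  [  1.1267    0.1241    0.1381    0.1192    0.0383]
  [  0.0766    1.1349    0.1992    0.2098    0.0826]
  [  0.1767    0.2390    1.1710    0.1773    0.0689]
  [  0.1932    0.1657    0.2171    1.1287    0.0455]
  [  0.1755    0.2012    0.2129    0.0899    1.0363]
Total output x = L · d:
  x_0 = 1.1267·44 + 0.1241·26 + 0.1381·48 + 0.1192·27 + 0.0383·21 = 63.4525
  x_1 = 0.0766·44 + 1.1349·26 + 0.1992·48 + 0.2098·27 + 0.0826·21 = 49.8369
  x_2 = 0.1767·44 + 0.2390·26 + 1.1710·48 + 0.1773·27 + 0.0689·21 = 76.4285
  x_3 = 0.1932·44 + 0.1657·26 + 0.2171·48 + 1.1287·27 + 0.0455·21 = 54.6610
  x_4 = 0.1755·44 + 0.2012·26 + 0.2129·48 + 0.0899·27 + 1.0363·21 = 47.3599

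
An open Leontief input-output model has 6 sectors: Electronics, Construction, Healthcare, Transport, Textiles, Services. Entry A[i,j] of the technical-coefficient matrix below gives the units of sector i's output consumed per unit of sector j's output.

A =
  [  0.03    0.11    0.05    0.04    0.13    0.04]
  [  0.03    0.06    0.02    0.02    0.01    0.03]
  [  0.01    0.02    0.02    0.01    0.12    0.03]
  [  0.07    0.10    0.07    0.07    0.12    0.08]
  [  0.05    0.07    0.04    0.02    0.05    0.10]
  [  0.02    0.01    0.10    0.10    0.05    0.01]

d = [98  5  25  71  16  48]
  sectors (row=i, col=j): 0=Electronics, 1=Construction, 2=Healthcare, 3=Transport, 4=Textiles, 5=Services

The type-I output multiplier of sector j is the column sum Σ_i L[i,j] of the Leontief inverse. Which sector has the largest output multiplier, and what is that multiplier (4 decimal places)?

Textiles (1.6770)

Form M = I − A:
  [  0.97   -0.11   -0.05   -0.04   -0.13   -0.04]
  [ -0.03    0.94   -0.02   -0.02   -0.01   -0.03]
  [ -0.01   -0.02    0.98   -0.01   -0.12   -0.03]
  [ -0.07   -0.10   -0.07    0.93   -0.12   -0.08]
  [ -0.05   -0.07   -0.04   -0.02    0.95   -0.10]
  [ -0.02   -0.01   -0.10   -0.10   -0.05    0.99]
Leontief inverse L = M⁻¹:
  [  1.0505    0.1441    0.0748    0.0603    0.1661    0.0707]
  [  0.0379    1.0745    0.0312    0.0300    0.0263    0.0401]
  [  0.0215    0.0377    1.0345    0.0211    0.1393    0.0491]
  [  0.0963    0.1447    0.1055    1.1001    0.1732    0.1179]
  [  0.0649    0.0953    0.0647    0.0417    1.0823    0.1202]
  [  0.0368    0.0370    0.1202    0.1169    0.0898    1.0349]
Total output x = L · d:
  x_0 = 1.0505·98 + 0.1441·5 + 0.0748·25 + 0.0603·71 + 0.1661·16 + 0.0707·48 = 115.8725
  x_1 = 0.0379·98 + 1.0745·5 + 0.0312·25 + 0.0300·71 + 0.0263·16 + 0.0401·48 = 14.3394
  x_2 = 0.0215·98 + 0.0377·5 + 1.0345·25 + 0.0211·71 + 0.1393·16 + 0.0491·48 = 34.2500
  x_3 = 0.0963·98 + 0.1447·5 + 0.1055·25 + 1.1001·71 + 0.1732·16 + 0.1179·48 = 99.3322
  x_4 = 0.0649·98 + 0.0953·5 + 0.0647·25 + 0.0417·71 + 1.0823·16 + 0.1202·48 = 34.4996
  x_5 = 0.0368·98 + 0.0370·5 + 0.1202·25 + 0.1169·71 + 0.0898·16 + 1.0349·48 = 66.2061
Output multipliers (column sums of L):
  Electronics: 1.3080
  Construction: 1.5332
  Healthcare: 1.4309
  Transport: 1.3700
  Textiles: 1.6770
  Services: 1.4329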